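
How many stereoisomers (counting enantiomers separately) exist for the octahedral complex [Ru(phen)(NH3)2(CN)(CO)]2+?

An octahedron has six vertices in three trans pairs; every non-trans pair is cis.
Each phen is bidentate and must span two cis positions.
Systematic placement gives 4 geometric isomers: NH3 cis (3 arrangements, 2 chiral); NH3 trans.
Of these, 2 lack any improper symmetry element and so occur as enantiomeric pairs, giving 4 + 2 = 6 stereoisomers in total.

6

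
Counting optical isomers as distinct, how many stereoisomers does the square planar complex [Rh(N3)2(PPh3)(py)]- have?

The distinct arrangements are (2 in all): N3 cis; N3 trans.
Each arrangement has an internal mirror plane or centre of symmetry, so none is chiral.

2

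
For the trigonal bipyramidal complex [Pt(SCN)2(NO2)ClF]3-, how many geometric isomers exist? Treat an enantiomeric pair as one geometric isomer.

7

In a trigonal bipyramid the two axial positions differ from the three equatorial ones.
Systematic enumeration (placing each ligand type in turn and discarding arrangements equivalent by rotation or reflection) gives 7 geometric isomers.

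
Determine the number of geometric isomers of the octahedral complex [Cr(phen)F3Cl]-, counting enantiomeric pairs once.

Each phen is bidentate and must span two cis positions.
Working through the distinct placements yields 2 geometric isomers: F fac; F mer.

2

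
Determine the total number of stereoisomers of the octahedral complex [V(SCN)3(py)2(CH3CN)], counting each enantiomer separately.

3

The six octahedral sites form three mutually perpendicular trans pairs.
Working through the distinct placements yields 3 geometric isomers: SCN mer, py trans; SCN fac, py cis; SCN mer, py cis.
Each arrangement has an internal mirror plane or centre of symmetry, so none is chiral.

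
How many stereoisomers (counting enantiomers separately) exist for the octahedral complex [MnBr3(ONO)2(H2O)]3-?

Working through the distinct placements yields 3 geometric isomers: Br mer, ONO trans; Br mer, ONO cis; Br fac, ONO cis.
Each arrangement has an internal mirror plane or centre of symmetry, so none is chiral.

3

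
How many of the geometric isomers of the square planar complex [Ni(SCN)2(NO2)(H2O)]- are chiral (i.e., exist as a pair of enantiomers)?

0

A square has two trans pairs of vertices; adjacent vertices are cis.
There are 2 geometric isomers: SCN cis; SCN trans.
Each arrangement has an internal mirror plane or centre of symmetry, so none is chiral.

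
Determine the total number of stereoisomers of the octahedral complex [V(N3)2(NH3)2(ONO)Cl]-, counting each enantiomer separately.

Systematic placement gives 6 geometric isomers: N3 cis, NH3 cis (3 arrangements, 2 chiral); N3 cis, NH3 trans; N3 trans, NH3 cis; N3 trans, NH3 trans.
Of these, 2 lack any improper symmetry element and so occur as enantiomeric pairs, giving 6 + 2 = 8 stereoisomers in total.

8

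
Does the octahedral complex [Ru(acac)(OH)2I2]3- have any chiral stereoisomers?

yes

An octahedron has six vertices in three trans pairs; every non-trans pair is cis.
Each acac is bidentate and must span two cis positions.
Working through the distinct placements yields 3 geometric isomers: OH cis, I trans; OH cis, I cis (chiral); OH trans, I cis.
One of these lacks any improper symmetry element and so occurs as an enantiomeric pair, giving 3 + 1 = 4 stereoisomers in total.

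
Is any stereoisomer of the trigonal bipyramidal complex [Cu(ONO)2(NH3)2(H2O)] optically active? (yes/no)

Exhaustive case analysis gives 5 geometric isomers.
One of these lacks any improper symmetry element and so occurs as an enantiomeric pair, giving 5 + 1 = 6 stereoisomers in total.

yes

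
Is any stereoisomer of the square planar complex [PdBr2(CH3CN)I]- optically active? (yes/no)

A square has two trans pairs of vertices; adjacent vertices are cis.
Working through the distinct placements yields 2 geometric isomers: Br cis; Br trans.
Each arrangement has an internal mirror plane or centre of symmetry, so none is chiral.

no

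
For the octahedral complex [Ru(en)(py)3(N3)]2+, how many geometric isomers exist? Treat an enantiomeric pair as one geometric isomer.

2

The six octahedral sites form three mutually perpendicular trans pairs.
Each en is bidentate and must span two cis positions.
Systematic placement gives 2 geometric isomers: py mer; py fac.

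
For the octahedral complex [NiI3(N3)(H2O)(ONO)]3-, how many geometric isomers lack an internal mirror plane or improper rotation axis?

In an octahedral complex each vertex has one trans partner and four cis neighbours.
The distinct arrangements are (4 in all): I mer (3 arrangements); I fac (chiral).
One of these lacks any improper symmetry element and so occurs as an enantiomeric pair, giving 4 + 1 = 5 stereoisomers in total.

1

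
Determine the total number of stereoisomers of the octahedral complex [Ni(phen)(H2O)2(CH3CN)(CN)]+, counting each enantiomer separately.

6

An octahedron has six vertices in three trans pairs; every non-trans pair is cis.
Each phen is bidentate and must span two cis positions.
Working through the distinct placements yields 4 geometric isomers: H2O cis (3 arrangements, 2 chiral); H2O trans.
Of these, 2 lack any improper symmetry element and so occur as enantiomeric pairs, giving 4 + 2 = 6 stereoisomers in total.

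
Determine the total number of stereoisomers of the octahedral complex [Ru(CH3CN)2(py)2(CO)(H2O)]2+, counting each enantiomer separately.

8

An octahedron has six vertices in three trans pairs; every non-trans pair is cis.
The distinct arrangements are (6 in all): CH3CN trans, py trans; CH3CN trans, py cis; CH3CN cis, py trans; CH3CN cis, py cis (3 arrangements, 2 chiral).
Of these, 2 lack any improper symmetry element and so occur as enantiomeric pairs, giving 6 + 2 = 8 stereoisomers in total.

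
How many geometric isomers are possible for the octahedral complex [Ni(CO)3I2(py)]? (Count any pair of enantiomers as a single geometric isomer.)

In an octahedral complex each vertex has one trans partner and four cis neighbours.
Working through the distinct placements yields 3 geometric isomers: CO mer, I cis; CO mer, I trans; CO fac, I cis.

3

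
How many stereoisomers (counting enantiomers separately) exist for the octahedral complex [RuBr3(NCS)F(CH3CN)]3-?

5

An octahedron has six vertices in three trans pairs; every non-trans pair is cis.
The distinct arrangements are (4 in all): Br mer (3 arrangements); Br fac (chiral).
One of these lacks any improper symmetry element and so occurs as an enantiomeric pair, giving 4 + 1 = 5 stereoisomers in total.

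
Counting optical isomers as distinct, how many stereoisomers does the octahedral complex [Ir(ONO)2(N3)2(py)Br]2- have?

In an octahedral complex each vertex has one trans partner and four cis neighbours.
Working through the distinct placements yields 6 geometric isomers: ONO cis, N3 cis (3 arrangements, 2 chiral); ONO trans, N3 cis; ONO cis, N3 trans; ONO trans, N3 trans.
Of these, 2 lack any improper symmetry element and so occur as enantiomeric pairs, giving 6 + 2 = 8 stereoisomers in total.

8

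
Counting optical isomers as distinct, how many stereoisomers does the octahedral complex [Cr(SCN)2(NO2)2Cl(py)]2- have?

8

Working through the distinct placements yields 6 geometric isomers: SCN cis, NO2 cis (3 arrangements, 2 chiral); SCN trans, NO2 cis; SCN cis, NO2 trans; SCN trans, NO2 trans.
Of these, 2 lack any improper symmetry element and so occur as enantiomeric pairs, giving 6 + 2 = 8 stereoisomers in total.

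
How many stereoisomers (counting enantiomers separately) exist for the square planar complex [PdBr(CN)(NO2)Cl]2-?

3

In a square planar complex each vertex has one trans partner and two cis neighbours.
There are 3 geometric isomers: (Br/Cl trans, CN/NO2 trans); (Br/NO2 trans, CN/Cl trans); (Br/CN trans, Cl/NO2 trans).
Each arrangement has an internal mirror plane or centre of symmetry, so none is chiral.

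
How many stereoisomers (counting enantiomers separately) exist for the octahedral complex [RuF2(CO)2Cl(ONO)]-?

8

In an octahedral complex each vertex has one trans partner and four cis neighbours.
There are 6 geometric isomers: F cis, CO trans; F trans, CO trans; F cis, CO cis (3 arrangements, 2 chiral); F trans, CO cis.
Of these, 2 lack any improper symmetry element and so occur as enantiomeric pairs, giving 6 + 2 = 8 stereoisomers in total.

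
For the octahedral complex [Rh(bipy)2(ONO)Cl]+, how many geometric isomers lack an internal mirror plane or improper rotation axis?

The six octahedral sites form three mutually perpendicular trans pairs.
Each bipy is bidentate and must span two cis positions.
There are 2 geometric isomers: ONO and Cl mutually trans; ONO and Cl mutually cis (chiral).
One of these lacks any improper symmetry element and so occurs as an enantiomeric pair, giving 2 + 1 = 3 stereoisomers in total.

1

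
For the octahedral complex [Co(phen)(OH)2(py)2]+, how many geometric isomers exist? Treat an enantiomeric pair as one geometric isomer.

3

In an octahedral complex each vertex has one trans partner and four cis neighbours.
Each phen is bidentate and must span two cis positions.
The distinct arrangements are (3 in all): OH trans, py cis; OH cis, py trans; OH cis, py cis (chiral).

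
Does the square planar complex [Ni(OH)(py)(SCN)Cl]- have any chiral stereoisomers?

A square has two trans pairs of vertices; adjacent vertices are cis.
Systematic placement gives 3 geometric isomers: (Cl/SCN trans, OH/py trans); (Cl/py trans, OH/SCN trans); (Cl/OH trans, SCN/py trans).
Each arrangement has an internal mirror plane or centre of symmetry, so none is chiral.

no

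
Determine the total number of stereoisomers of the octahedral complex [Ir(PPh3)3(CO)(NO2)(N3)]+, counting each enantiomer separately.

5

Systematic placement gives 4 geometric isomers: PPh3 mer (3 arrangements); PPh3 fac (chiral).
One of these lacks any improper symmetry element and so occurs as an enantiomeric pair, giving 4 + 1 = 5 stereoisomers in total.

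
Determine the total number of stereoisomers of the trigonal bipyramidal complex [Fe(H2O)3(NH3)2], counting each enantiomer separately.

In a trigonal bipyramid the two axial positions differ from the three equatorial ones.
The distinct arrangements are (3 in all): NH3 both equatorial; NH3 one axial, one equatorial; NH3 both axial.
Each arrangement has an internal mirror plane or centre of symmetry, so none is chiral.

3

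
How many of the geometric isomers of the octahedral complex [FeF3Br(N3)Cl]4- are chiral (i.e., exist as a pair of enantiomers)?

1

An octahedron has six vertices in three trans pairs; every non-trans pair is cis.
There are 4 geometric isomers: F mer (3 arrangements); F fac (chiral).
One of these lacks any improper symmetry element and so occurs as an enantiomeric pair, giving 4 + 1 = 5 stereoisomers in total.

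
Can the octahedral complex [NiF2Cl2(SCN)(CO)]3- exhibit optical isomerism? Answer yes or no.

yes

An octahedron has six vertices in three trans pairs; every non-trans pair is cis.
The distinct arrangements are (6 in all): F cis, Cl cis (3 arrangements, 2 chiral); F trans, Cl cis; F cis, Cl trans; F trans, Cl trans.
Of these, 2 lack any improper symmetry element and so occur as enantiomeric pairs, giving 6 + 2 = 8 stereoisomers in total.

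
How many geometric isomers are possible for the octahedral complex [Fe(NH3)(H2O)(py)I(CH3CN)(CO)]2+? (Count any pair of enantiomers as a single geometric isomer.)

An octahedron has six vertices in three trans pairs; every non-trans pair is cis.
Placing the ligands in turn and identifying arrangements related by rotation or reflection leaves 15 distinct geometric isomers.

15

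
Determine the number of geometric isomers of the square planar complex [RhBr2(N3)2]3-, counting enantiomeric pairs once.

In a square planar complex each vertex has one trans partner and two cis neighbours.
Working through the distinct placements yields 2 geometric isomers: Br cis; Br trans.

2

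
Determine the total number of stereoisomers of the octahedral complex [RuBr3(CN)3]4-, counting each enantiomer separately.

2

The six octahedral sites form three mutually perpendicular trans pairs.
The distinct arrangements are (2 in all): Br mer; Br fac.
Each arrangement has an internal mirror plane or centre of symmetry, so none is chiral.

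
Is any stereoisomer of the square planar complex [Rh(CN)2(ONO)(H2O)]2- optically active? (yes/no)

A square has two trans pairs of vertices; adjacent vertices are cis.
Working through the distinct placements yields 2 geometric isomers: CN cis; CN trans.
Each arrangement has an internal mirror plane or centre of symmetry, so none is chiral.

no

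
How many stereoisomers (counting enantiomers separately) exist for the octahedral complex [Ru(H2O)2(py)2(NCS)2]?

There are 5 geometric isomers: H2O trans, py trans, NCS trans; H2O trans, py cis, NCS cis; H2O cis, py trans, NCS cis; H2O cis, py cis, NCS cis (chiral); H2O cis, py cis, NCS trans.
One of these lacks any improper symmetry element and so occurs as an enantiomeric pair, giving 5 + 1 = 6 stereoisomers in total.

6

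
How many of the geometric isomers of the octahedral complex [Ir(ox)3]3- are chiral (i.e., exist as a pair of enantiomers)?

1

Each ox is bidentate and must span two cis positions.
Only one geometric arrangement is possible; it has no improper symmetry element, so it exists as a pair of enantiomers (2 stereoisomers).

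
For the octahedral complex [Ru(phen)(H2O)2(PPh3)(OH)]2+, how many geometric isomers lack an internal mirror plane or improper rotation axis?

2

An octahedron has six vertices in three trans pairs; every non-trans pair is cis.
Each phen is bidentate and must span two cis positions.
There are 4 geometric isomers: H2O trans; H2O cis (3 arrangements, 2 chiral).
Of these, 2 lack any improper symmetry element and so occur as enantiomeric pairs, giving 4 + 2 = 6 stereoisomers in total.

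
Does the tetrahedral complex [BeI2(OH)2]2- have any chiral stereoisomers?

All four vertices of a tetrahedron are equivalent and mutually adjacent, so cis/trans isomerism cannot arise.
Only one geometric arrangement is possible.

no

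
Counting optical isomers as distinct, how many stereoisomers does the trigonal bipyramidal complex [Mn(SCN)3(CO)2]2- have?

In a trigonal bipyramid the two axial positions differ from the three equatorial ones.
Systematic placement gives 3 geometric isomers: CO both axial; CO one axial, one equatorial; CO both equatorial.
Each arrangement has an internal mirror plane or centre of symmetry, so none is chiral.

3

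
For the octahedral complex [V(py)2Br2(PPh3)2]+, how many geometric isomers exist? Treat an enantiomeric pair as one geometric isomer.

5

The six octahedral sites form three mutually perpendicular trans pairs.
There are 5 geometric isomers: py trans, Br trans, PPh3 trans; py cis, Br trans, PPh3 cis; py trans, Br cis, PPh3 cis; py cis, Br cis, PPh3 cis (chiral); py cis, Br cis, PPh3 trans.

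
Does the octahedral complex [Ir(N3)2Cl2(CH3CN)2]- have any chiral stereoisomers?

Systematic placement gives 5 geometric isomers: N3 trans, Cl trans, CH3CN trans; N3 cis, Cl cis, CH3CN trans; N3 trans, Cl cis, CH3CN cis; N3 cis, Cl cis, CH3CN cis (chiral); N3 cis, Cl trans, CH3CN cis.
One of these lacks any improper symmetry element and so occurs as an enantiomeric pair, giving 5 + 1 = 6 stereoisomers in total.

yes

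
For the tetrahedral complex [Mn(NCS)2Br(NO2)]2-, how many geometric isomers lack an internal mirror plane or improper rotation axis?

0

In a tetrahedral complex all four positions are equivalent and every pair of ligands is adjacent — there is no cis/trans distinction.
Only one geometric arrangement is possible.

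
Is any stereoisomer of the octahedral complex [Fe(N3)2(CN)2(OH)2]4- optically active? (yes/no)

yes

Systematic placement gives 5 geometric isomers: N3 trans, CN trans, OH trans; N3 cis, CN trans, OH cis; N3 cis, CN cis, OH trans; N3 cis, CN cis, OH cis (chiral); N3 trans, CN cis, OH cis.
One of these lacks any improper symmetry element and so occurs as an enantiomeric pair, giving 5 + 1 = 6 stereoisomers in total.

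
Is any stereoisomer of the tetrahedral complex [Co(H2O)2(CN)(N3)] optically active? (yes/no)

Only one geometric arrangement is possible.

no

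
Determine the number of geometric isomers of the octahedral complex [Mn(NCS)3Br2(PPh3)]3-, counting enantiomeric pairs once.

In an octahedral complex each vertex has one trans partner and four cis neighbours.
There are 3 geometric isomers: NCS mer, Br trans; NCS fac, Br cis; NCS mer, Br cis.

3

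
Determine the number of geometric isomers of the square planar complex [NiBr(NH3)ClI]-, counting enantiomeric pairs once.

3

A square has two trans pairs of vertices; adjacent vertices are cis.
The distinct arrangements are (3 in all): (Br/I trans, Cl/NH3 trans); (Br/NH3 trans, Cl/I trans); (Br/Cl trans, I/NH3 trans).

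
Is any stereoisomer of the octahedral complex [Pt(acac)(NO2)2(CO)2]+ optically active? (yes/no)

In an octahedral complex each vertex has one trans partner and four cis neighbours.
Each acac is bidentate and must span two cis positions.
The distinct arrangements are (3 in all): NO2 cis, CO trans; NO2 cis, CO cis (chiral); NO2 trans, CO cis.
One of these lacks any improper symmetry element and so occurs as an enantiomeric pair, giving 3 + 1 = 4 stereoisomers in total.

yes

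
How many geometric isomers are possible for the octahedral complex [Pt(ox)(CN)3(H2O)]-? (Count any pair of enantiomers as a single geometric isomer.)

2

The six octahedral sites form three mutually perpendicular trans pairs.
Each ox is bidentate and must span two cis positions.
There are 2 geometric isomers: CN mer; CN fac.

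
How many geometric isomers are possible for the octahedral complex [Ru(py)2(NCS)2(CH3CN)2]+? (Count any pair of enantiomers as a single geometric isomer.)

An octahedron has six vertices in three trans pairs; every non-trans pair is cis.
The distinct arrangements are (5 in all): py trans, NCS trans, CH3CN trans; py cis, NCS cis, CH3CN trans; py trans, NCS cis, CH3CN cis; py cis, NCS cis, CH3CN cis (chiral); py cis, NCS trans, CH3CN cis.

5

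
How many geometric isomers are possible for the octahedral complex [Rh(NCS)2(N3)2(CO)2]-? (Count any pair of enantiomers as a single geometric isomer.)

An octahedron has six vertices in three trans pairs; every non-trans pair is cis.
There are 5 geometric isomers: NCS trans, N3 trans, CO trans; NCS cis, N3 cis, CO trans; NCS trans, N3 cis, CO cis; NCS cis, N3 cis, CO cis (chiral); NCS cis, N3 trans, CO cis.

5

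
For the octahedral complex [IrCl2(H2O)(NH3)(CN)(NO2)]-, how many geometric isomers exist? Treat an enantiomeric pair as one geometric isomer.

9

An octahedron has six vertices in three trans pairs; every non-trans pair is cis.
Systematic enumeration (placing each ligand type in turn and discarding arrangements equivalent by rotation or reflection) gives 9 geometric isomers.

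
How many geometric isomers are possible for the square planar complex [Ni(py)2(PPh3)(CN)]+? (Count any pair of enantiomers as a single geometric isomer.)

2

In a square planar complex each vertex has one trans partner and two cis neighbours.
The distinct arrangements are (2 in all): py cis; py trans.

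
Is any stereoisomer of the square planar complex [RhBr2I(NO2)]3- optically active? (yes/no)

no

The distinct arrangements are (2 in all): Br cis; Br trans.
Each arrangement has an internal mirror plane or centre of symmetry, so none is chiral.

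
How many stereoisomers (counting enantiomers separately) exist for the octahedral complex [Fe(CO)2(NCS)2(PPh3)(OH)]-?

8

Working through the distinct placements yields 6 geometric isomers: CO trans, NCS trans; CO trans, NCS cis; CO cis, NCS cis (3 arrangements, 2 chiral); CO cis, NCS trans.
Of these, 2 lack any improper symmetry element and so occur as enantiomeric pairs, giving 6 + 2 = 8 stereoisomers in total.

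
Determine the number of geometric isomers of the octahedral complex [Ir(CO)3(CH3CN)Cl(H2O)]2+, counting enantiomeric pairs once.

An octahedron has six vertices in three trans pairs; every non-trans pair is cis.
Systematic placement gives 4 geometric isomers: CO mer (3 arrangements); CO fac (chiral).

4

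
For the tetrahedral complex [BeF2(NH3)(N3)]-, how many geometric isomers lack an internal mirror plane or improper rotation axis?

In a tetrahedral complex all four positions are equivalent and every pair of ligands is adjacent — there is no cis/trans distinction.
Only one geometric arrangement is possible.

0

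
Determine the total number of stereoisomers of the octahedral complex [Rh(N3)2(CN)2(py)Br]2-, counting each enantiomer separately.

8

The six octahedral sites form three mutually perpendicular trans pairs.
Working through the distinct placements yields 6 geometric isomers: N3 cis, CN cis (3 arrangements, 2 chiral); N3 trans, CN cis; N3 cis, CN trans; N3 trans, CN trans.
Of these, 2 lack any improper symmetry element and so occur as enantiomeric pairs, giving 6 + 2 = 8 stereoisomers in total.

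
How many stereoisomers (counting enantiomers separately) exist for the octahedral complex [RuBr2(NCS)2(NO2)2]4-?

6

The six octahedral sites form three mutually perpendicular trans pairs.
Working through the distinct placements yields 5 geometric isomers: Br trans, NCS trans, NO2 trans; Br trans, NCS cis, NO2 cis; Br cis, NCS cis, NO2 trans; Br cis, NCS cis, NO2 cis (chiral); Br cis, NCS trans, NO2 cis.
One of these lacks any improper symmetry element and so occurs as an enantiomeric pair, giving 5 + 1 = 6 stereoisomers in total.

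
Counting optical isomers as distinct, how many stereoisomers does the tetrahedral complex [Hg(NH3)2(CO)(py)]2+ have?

1

All four vertices of a tetrahedron are equivalent and mutually adjacent, so cis/trans isomerism cannot arise.
Only one geometric arrangement is possible.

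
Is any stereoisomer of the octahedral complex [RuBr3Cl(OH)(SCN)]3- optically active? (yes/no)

In an octahedral complex each vertex has one trans partner and four cis neighbours.
The distinct arrangements are (4 in all): Br mer (3 arrangements); Br fac (chiral).
One of these lacks any improper symmetry element and so occurs as an enantiomeric pair, giving 4 + 1 = 5 stereoisomers in total.

yes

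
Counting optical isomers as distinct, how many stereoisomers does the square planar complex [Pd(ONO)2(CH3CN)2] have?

In a square planar complex each vertex has one trans partner and two cis neighbours.
There are 2 geometric isomers: ONO cis; ONO trans.
Each arrangement has an internal mirror plane or centre of symmetry, so none is chiral.

2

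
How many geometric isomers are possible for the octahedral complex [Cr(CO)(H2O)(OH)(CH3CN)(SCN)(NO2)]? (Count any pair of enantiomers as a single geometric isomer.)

In an octahedral complex each vertex has one trans partner and four cis neighbours.
Systematic enumeration (placing each ligand type in turn and discarding arrangements equivalent by rotation or reflection) gives 15 geometric isomers.

15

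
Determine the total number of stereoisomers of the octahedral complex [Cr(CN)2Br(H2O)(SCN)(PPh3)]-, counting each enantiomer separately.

15

An octahedron has six vertices in three trans pairs; every non-trans pair is cis.
Exhaustive case analysis gives 9 geometric isomers.
Of these, 6 lack any improper symmetry element and so occur as enantiomeric pairs, giving 9 + 6 = 15 stereoisomers in total.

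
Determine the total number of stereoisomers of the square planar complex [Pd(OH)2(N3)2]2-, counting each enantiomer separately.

Systematic placement gives 2 geometric isomers: OH cis; OH trans.
Each arrangement has an internal mirror plane or centre of symmetry, so none is chiral.

2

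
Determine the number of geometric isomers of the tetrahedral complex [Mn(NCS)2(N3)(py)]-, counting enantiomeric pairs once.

All four vertices of a tetrahedron are equivalent and mutually adjacent, so cis/trans isomerism cannot arise.
Only one geometric arrangement is possible.

1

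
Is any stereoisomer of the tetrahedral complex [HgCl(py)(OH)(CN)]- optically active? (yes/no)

In a tetrahedral complex all four positions are equivalent and every pair of ligands is adjacent — there is no cis/trans distinction.
Only one geometric arrangement is possible; it has no improper symmetry element, so it exists as a pair of enantiomers (2 stereoisomers).

yes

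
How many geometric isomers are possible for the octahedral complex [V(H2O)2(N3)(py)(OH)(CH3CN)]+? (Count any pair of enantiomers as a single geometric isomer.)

9

An octahedron has six vertices in three trans pairs; every non-trans pair is cis.
Placing the ligands in turn and identifying arrangements related by rotation or reflection leaves 9 distinct geometric isomers.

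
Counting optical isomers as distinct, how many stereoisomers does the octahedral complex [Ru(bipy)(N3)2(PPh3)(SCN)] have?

Each bipy is bidentate and must span two cis positions.
The distinct arrangements are (4 in all): N3 trans; N3 cis (3 arrangements, 2 chiral).
Of these, 2 lack any improper symmetry element and so occur as enantiomeric pairs, giving 4 + 2 = 6 stereoisomers in total.

6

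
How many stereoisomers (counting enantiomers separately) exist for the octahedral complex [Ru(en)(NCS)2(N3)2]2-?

Each en is bidentate and must span two cis positions.
The distinct arrangements are (3 in all): NCS cis, N3 trans; NCS cis, N3 cis (chiral); NCS trans, N3 cis.
One of these lacks any improper symmetry element and so occurs as an enantiomeric pair, giving 3 + 1 = 4 stereoisomers in total.

4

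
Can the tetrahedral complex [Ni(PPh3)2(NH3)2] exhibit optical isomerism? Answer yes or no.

no

Only one geometric arrangement is possible.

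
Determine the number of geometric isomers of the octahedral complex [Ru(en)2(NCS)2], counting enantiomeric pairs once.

Each en is bidentate and must span two cis positions.
The distinct arrangements are (2 in all): NCS trans; NCS cis (chiral).

2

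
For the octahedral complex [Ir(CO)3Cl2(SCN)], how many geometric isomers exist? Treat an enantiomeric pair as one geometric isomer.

3

The six octahedral sites form three mutually perpendicular trans pairs.
Systematic placement gives 3 geometric isomers: CO mer, Cl cis; CO mer, Cl trans; CO fac, Cl cis.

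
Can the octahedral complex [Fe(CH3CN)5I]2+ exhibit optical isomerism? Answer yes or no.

no

In an octahedral complex each vertex has one trans partner and four cis neighbours.
Only one geometric arrangement is possible.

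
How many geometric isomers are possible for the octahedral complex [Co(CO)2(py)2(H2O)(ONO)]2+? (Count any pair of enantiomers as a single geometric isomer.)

6

In an octahedral complex each vertex has one trans partner and four cis neighbours.
There are 6 geometric isomers: CO trans, py trans; CO trans, py cis; CO cis, py trans; CO cis, py cis (3 arrangements, 2 chiral).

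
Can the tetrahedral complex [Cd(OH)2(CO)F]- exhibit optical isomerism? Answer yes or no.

All four vertices of a tetrahedron are equivalent and mutually adjacent, so cis/trans isomerism cannot arise.
Only one geometric arrangement is possible.

no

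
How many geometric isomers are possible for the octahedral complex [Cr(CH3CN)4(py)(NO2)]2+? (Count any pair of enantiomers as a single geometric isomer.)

2

The six octahedral sites form three mutually perpendicular trans pairs.
The distinct arrangements are (2 in all): py and NO2 mutually trans; py and NO2 mutually cis.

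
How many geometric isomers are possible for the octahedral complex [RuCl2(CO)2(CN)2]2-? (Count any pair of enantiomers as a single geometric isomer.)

An octahedron has six vertices in three trans pairs; every non-trans pair is cis.
There are 5 geometric isomers: Cl trans, CO trans, CN trans; Cl cis, CO cis, CN trans; Cl trans, CO cis, CN cis; Cl cis, CO cis, CN cis (chiral); Cl cis, CO trans, CN cis.

5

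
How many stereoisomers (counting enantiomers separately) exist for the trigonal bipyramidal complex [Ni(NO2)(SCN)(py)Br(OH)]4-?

20

A trigonal bipyramid has two axial and three equatorial sites, which are chemically inequivalent.
Systematic enumeration (placing each ligand type in turn and discarding arrangements equivalent by rotation or reflection) gives 10 geometric isomers.
Of these, 10 lack any improper symmetry element and so occur as enantiomeric pairs, giving 10 + 10 = 20 stereoisomers in total.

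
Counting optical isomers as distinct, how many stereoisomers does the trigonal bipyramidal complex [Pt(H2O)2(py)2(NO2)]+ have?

Systematic enumeration (placing each ligand type in turn and discarding arrangements equivalent by rotation or reflection) gives 5 geometric isomers.
One of these lacks any improper symmetry element and so occurs as an enantiomeric pair, giving 5 + 1 = 6 stereoisomers in total.

6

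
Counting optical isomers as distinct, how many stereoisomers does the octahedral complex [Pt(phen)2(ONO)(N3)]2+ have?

In an octahedral complex each vertex has one trans partner and four cis neighbours.
Each phen is bidentate and must span two cis positions.
The distinct arrangements are (2 in all): ONO and N3 mutually trans; ONO and N3 mutually cis (chiral).
One of these lacks any improper symmetry element and so occurs as an enantiomeric pair, giving 2 + 1 = 3 stereoisomers in total.

3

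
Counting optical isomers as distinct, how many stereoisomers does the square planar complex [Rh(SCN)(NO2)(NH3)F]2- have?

A square has two trans pairs of vertices; adjacent vertices are cis.
There are 3 geometric isomers: (F/NO2 trans, NH3/SCN trans); (F/SCN trans, NH3/NO2 trans); (F/NH3 trans, NO2/SCN trans).
Each arrangement has an internal mirror plane or centre of symmetry, so none is chiral.

3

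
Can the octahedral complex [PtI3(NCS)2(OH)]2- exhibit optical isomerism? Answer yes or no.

no

There are 3 geometric isomers: I mer, NCS cis; I mer, NCS trans; I fac, NCS cis.
Each arrangement has an internal mirror plane or centre of symmetry, so none is chiral.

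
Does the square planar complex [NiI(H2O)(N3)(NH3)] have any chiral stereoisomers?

no

In a square planar complex each vertex has one trans partner and two cis neighbours.
The distinct arrangements are (3 in all): (H2O/N3 trans, I/NH3 trans); (H2O/NH3 trans, I/N3 trans); (H2O/I trans, N3/NH3 trans).
Each arrangement has an internal mirror plane or centre of symmetry, so none is chiral.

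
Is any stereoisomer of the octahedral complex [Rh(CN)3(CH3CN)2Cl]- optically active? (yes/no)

no

In an octahedral complex each vertex has one trans partner and four cis neighbours.
Working through the distinct placements yields 3 geometric isomers: CN mer, CH3CN trans; CN fac, CH3CN cis; CN mer, CH3CN cis.
Each arrangement has an internal mirror plane or centre of symmetry, so none is chiral.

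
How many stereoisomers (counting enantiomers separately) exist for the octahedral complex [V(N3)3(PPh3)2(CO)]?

An octahedron has six vertices in three trans pairs; every non-trans pair is cis.
The distinct arrangements are (3 in all): N3 mer, PPh3 trans; N3 fac, PPh3 cis; N3 mer, PPh3 cis.
Each arrangement has an internal mirror plane or centre of symmetry, so none is chiral.

3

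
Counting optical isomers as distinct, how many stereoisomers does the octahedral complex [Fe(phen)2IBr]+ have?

The six octahedral sites form three mutually perpendicular trans pairs.
Each phen is bidentate and must span two cis positions.
There are 2 geometric isomers: I and Br mutually trans; I and Br mutually cis (chiral).
One of these lacks any improper symmetry element and so occurs as an enantiomeric pair, giving 2 + 1 = 3 stereoisomers in total.

3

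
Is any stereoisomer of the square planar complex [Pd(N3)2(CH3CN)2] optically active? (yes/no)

In a square planar complex each vertex has one trans partner and two cis neighbours.
The distinct arrangements are (2 in all): N3 cis; N3 trans.
Each arrangement has an internal mirror plane or centre of symmetry, so none is chiral.

no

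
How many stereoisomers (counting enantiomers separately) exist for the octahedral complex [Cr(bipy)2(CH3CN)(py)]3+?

3

The six octahedral sites form three mutually perpendicular trans pairs.
Each bipy is bidentate and must span two cis positions.
There are 2 geometric isomers: CH3CN and py mutually cis (chiral); CH3CN and py mutually trans.
One of these lacks any improper symmetry element and so occurs as an enantiomeric pair, giving 2 + 1 = 3 stereoisomers in total.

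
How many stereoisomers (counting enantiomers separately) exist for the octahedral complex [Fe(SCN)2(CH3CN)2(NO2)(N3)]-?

8

The six octahedral sites form three mutually perpendicular trans pairs.
There are 6 geometric isomers: SCN trans, CH3CN trans; SCN cis, CH3CN trans; SCN trans, CH3CN cis; SCN cis, CH3CN cis (3 arrangements, 2 chiral).
Of these, 2 lack any improper symmetry element and so occur as enantiomeric pairs, giving 6 + 2 = 8 stereoisomers in total.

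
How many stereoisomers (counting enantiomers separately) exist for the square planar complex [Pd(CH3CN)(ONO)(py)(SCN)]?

A square has two trans pairs of vertices; adjacent vertices are cis.
There are 3 geometric isomers: (CH3CN/SCN trans, ONO/py trans); (CH3CN/py trans, ONO/SCN trans); (CH3CN/ONO trans, SCN/py trans).
Each arrangement has an internal mirror plane or centre of symmetry, so none is chiral.

3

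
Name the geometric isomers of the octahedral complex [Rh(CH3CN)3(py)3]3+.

fac and mer

The six octahedral sites form three mutually perpendicular trans pairs.
There are 2 geometric isomers: CH3CN mer; CH3CN fac.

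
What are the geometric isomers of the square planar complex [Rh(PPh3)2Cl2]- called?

In a square planar complex each vertex has one trans partner and two cis neighbours.
Working through the distinct placements yields 2 geometric isomers: PPh3 cis; PPh3 trans.

cis and trans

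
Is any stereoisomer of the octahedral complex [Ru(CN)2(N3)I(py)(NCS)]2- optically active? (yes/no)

Placing the ligands in turn and identifying arrangements related by rotation or reflection leaves 9 distinct geometric isomers.
Of these, 6 lack any improper symmetry element and so occur as enantiomeric pairs, giving 9 + 6 = 15 stereoisomers in total.

yes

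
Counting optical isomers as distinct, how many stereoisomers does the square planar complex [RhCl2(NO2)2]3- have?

2

In a square planar complex each vertex has one trans partner and two cis neighbours.
The distinct arrangements are (2 in all): Cl cis; Cl trans.
Each arrangement has an internal mirror plane or centre of symmetry, so none is chiral.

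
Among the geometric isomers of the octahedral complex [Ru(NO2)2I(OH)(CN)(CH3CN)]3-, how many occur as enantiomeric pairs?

The six octahedral sites form three mutually perpendicular trans pairs.
Exhaustive case analysis gives 9 geometric isomers.
Of these, 6 lack any improper symmetry element and so occur as enantiomeric pairs, giving 9 + 6 = 15 stereoisomers in total.

6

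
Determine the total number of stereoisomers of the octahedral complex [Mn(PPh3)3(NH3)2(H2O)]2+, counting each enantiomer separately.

3

An octahedron has six vertices in three trans pairs; every non-trans pair is cis.
The distinct arrangements are (3 in all): PPh3 mer, NH3 cis; PPh3 mer, NH3 trans; PPh3 fac, NH3 cis.
Each arrangement has an internal mirror plane or centre of symmetry, so none is chiral.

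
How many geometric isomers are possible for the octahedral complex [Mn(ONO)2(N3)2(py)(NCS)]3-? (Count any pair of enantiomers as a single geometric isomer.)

6

The distinct arrangements are (6 in all): ONO cis, N3 trans; ONO trans, N3 trans; ONO cis, N3 cis (3 arrangements, 2 chiral); ONO trans, N3 cis.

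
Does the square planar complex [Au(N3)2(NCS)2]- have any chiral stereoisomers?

no

Systematic placement gives 2 geometric isomers: N3 cis; N3 trans.
Each arrangement has an internal mirror plane or centre of symmetry, so none is chiral.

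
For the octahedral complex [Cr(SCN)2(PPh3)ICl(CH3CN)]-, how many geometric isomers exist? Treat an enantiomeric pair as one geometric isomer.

9

An octahedron has six vertices in three trans pairs; every non-trans pair is cis.
Exhaustive case analysis gives 9 geometric isomers.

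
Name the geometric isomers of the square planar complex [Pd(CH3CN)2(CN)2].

cis and trans

A square has two trans pairs of vertices; adjacent vertices are cis.
Systematic placement gives 2 geometric isomers: CH3CN cis; CH3CN trans.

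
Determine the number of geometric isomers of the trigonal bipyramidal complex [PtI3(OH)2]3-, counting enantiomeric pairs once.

A trigonal bipyramid has two axial and three equatorial sites, which are chemically inequivalent.
Working through the distinct placements yields 3 geometric isomers: OH both equatorial; OH one axial, one equatorial; OH both axial.

3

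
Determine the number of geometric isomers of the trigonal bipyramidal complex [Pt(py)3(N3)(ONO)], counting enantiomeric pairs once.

4

In a trigonal bipyramid the two axial positions differ from the three equatorial ones.
The distinct arrangements are (4 in all): N3 axial, ONO axial; N3 axial, ONO equatorial; N3 equatorial, ONO axial; N3 equatorial, ONO equatorial.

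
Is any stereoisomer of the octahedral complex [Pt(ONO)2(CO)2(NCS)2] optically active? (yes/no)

In an octahedral complex each vertex has one trans partner and four cis neighbours.
Working through the distinct placements yields 5 geometric isomers: ONO trans, CO trans, NCS trans; ONO cis, CO trans, NCS cis; ONO trans, CO cis, NCS cis; ONO cis, CO cis, NCS cis (chiral); ONO cis, CO cis, NCS trans.
One of these lacks any improper symmetry element and so occurs as an enantiomeric pair, giving 5 + 1 = 6 stereoisomers in total.

yes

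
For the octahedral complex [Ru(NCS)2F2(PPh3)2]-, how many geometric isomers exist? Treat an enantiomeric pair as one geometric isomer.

5

In an octahedral complex each vertex has one trans partner and four cis neighbours.
Systematic placement gives 5 geometric isomers: NCS trans, F trans, PPh3 trans; NCS cis, F trans, PPh3 cis; NCS cis, F cis, PPh3 trans; NCS cis, F cis, PPh3 cis (chiral); NCS trans, F cis, PPh3 cis.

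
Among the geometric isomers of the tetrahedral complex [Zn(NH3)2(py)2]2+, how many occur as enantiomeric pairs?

All four vertices of a tetrahedron are equivalent and mutually adjacent, so cis/trans isomerism cannot arise.
Only one geometric arrangement is possible.

0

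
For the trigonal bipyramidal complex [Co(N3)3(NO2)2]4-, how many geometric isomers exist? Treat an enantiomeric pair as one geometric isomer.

In a trigonal bipyramid the two axial positions differ from the three equatorial ones.
Systematic placement gives 3 geometric isomers: NO2 both equatorial; NO2 one axial, one equatorial; NO2 both axial.

3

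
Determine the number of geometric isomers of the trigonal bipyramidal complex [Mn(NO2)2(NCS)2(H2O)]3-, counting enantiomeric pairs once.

5

A trigonal bipyramid has two axial and three equatorial sites, which are chemically inequivalent.
Systematic enumeration (placing each ligand type in turn and discarding arrangements equivalent by rotation or reflection) gives 5 geometric isomers.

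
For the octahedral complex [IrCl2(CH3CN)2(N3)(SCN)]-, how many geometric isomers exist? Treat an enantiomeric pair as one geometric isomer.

In an octahedral complex each vertex has one trans partner and four cis neighbours.
The distinct arrangements are (6 in all): Cl trans, CH3CN trans; Cl cis, CH3CN trans; Cl cis, CH3CN cis (3 arrangements, 2 chiral); Cl trans, CH3CN cis.

6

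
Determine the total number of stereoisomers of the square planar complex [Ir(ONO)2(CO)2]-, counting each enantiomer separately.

In a square planar complex each vertex has one trans partner and two cis neighbours.
Systematic placement gives 2 geometric isomers: ONO cis; ONO trans.
Each arrangement has an internal mirror plane or centre of symmetry, so none is chiral.

2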